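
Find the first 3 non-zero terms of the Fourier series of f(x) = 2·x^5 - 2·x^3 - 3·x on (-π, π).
(-84·π^2 + 4·π^4 + 498)·sin(x) + (-2·π^4 - 15 + 12·π^2)·sin(2·x) + (-116·π^2/27 + 70/81 + 4·π^4/3)·sin(3·x)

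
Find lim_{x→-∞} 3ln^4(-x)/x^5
This is an ∞/∞ indeterminate form as x → -∞.
Compare growth rates of the dominant terms (exponentials ≫ polynomials ≫ logarithms), or apply L'Hôpital's rule; the quotient → 0.
Limit = 0.

Final answer: 0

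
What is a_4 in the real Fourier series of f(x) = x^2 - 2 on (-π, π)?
a_4 = (1/π) ∫_{-π}^{π} f(x)·cos(4x) dx.
Evaluate the integral (use parity and integration by parts as needed): a_4 = 1/4.

Final answer: 1/4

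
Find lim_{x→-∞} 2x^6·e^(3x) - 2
The product is a 0·∞ indeterminate form at x → -∞.
Rewrite the product as 2x^6 / e^(-3x) (an ∞/∞ form) and apply L'Hôpital, or use the standard hierarchy e^(3|x|) ≫ |x^6| as x → -∞.
The indeterminate product → 0, so the limit = -2.

Final answer: -2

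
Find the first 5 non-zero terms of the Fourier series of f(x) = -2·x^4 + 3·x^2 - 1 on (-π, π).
(-108 + 16·π^2)·cos(x) + (9 - 4·π^2)·cos(2·x) + (-68/27 + 16·π^2/9)·cos(3·x) + (9/8 - π^2)·cos(4·x) - 2·π^4/5 - 1 + π^2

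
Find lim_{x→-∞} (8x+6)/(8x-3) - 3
Evaluate the dominant behaviour as x → -∞; each term tends to a finite value or vanishes.
Limit = -2.

Final answer: -2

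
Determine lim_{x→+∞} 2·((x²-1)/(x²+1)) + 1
Evaluate the dominant behaviour as x → +∞; each term tends to a finite value or vanishes.
Limit = 3.

Final answer: 3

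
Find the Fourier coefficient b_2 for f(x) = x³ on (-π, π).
b_2 = (1/π) ∫_{-π}^{π} f(x)·sin(2x) dx.
Evaluate the integral (use parity and integration by parts as needed): b_2 = 3/2 - π^2.

Final answer: 3/2 - π^2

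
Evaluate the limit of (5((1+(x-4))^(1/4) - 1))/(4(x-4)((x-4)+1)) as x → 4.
Both numerator and denominator → 0 as x → 4; this is a 0/0 indeterminate form.
Expand each to leading order near x = 4: numerator ~ 5·(x - 4)/4, denominator ~ 4·(x - 4).
The limit of the ratio is 5/16.

Final answer: 5/16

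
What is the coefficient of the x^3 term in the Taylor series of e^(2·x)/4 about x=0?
Expand to order 3: e^(2·x)/4 = x^3/3 + x^2/2 + x/2 + 1/4 + O(x^4).
The coefficient of x^3 is 1/3.

Final answer: 1/3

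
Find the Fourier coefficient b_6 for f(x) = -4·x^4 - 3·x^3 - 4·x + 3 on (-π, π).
b_6 = (1/π) ∫_{-π}^{π} f(x)·sin(6x) dx.
Evaluate the integral (use parity and integration by parts as needed): b_6 = 7/6 + π^2.

Final answer: 7/6 + π^2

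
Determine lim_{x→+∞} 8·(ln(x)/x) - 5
Evaluate the dominant behaviour as x → +∞; each term tends to a finite value or vanishes.
Limit = -5.

Final answer: -5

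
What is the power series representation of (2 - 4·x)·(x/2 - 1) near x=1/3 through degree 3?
-5/9 + 11·(x - 1/3)/3 - 2·(x - 1/3)^2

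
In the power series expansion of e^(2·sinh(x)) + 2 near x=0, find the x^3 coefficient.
Expand to order 3: e^(2·sinh(x)) + 2 = 5·x^3/3 + 2·x^2 + 2·x + 3 + O(x^4).
The coefficient of x^3 is 5/3.

Final answer: 5/3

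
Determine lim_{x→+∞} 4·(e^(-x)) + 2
Evaluate the dominant behaviour as x → +∞; each term tends to a finite value or vanishes.
Limit = 2.

Final answer: 2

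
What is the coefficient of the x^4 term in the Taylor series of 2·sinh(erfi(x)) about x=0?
Expand to order 4: 2·sinh(erfi(x)) = x^3·(8/(3·π^(3/2)) + 4/(3·√(π))) + 4·x/√(π) + O(x^5).
The coefficient of x^4 is 0.

Final answer: 0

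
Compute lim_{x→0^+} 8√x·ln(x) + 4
The product is a 0·∞ indeterminate form at x → 0⁺.
Rewrite the product as 8·ln(x) / x^(-1/2) and apply L'Hôpital, or use the standard hierarchy x^(-1/2) ≫ |ln x| as x → 0⁺.
The indeterminate product → 0, so the limit = 4.

Final answer: 4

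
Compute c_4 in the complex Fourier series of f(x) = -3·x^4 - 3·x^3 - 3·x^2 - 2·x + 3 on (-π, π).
Compute the real Fourier coefficients first: a_4 = -3·π^2/2 - 3/16, b_4 = 7/16 + 3·π^2/2.
Then c_4 = (a_4 − i·b_4)/2 = -3·π^2/4 - 3/32 - 3·i·π^2/4 - 7·i/32.

Final answer: -3·π^2/4 - 3/32 - 3·i·π^2/4 - 7·i/32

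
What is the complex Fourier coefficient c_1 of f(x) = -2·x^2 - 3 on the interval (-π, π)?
Compute the real Fourier coefficients first: a_1 = 8, b_1 = 0.
Then c_1 = (a_1 − i·b_1)/2 = 4.

Final answer: 4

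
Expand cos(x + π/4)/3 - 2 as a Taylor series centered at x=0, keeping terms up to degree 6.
-√(2)·x^6/4320 - √(2)·x^5/720 + √(2)·x^4/144 + √(2)·x^3/36 - √(2)·x^2/12 - √(2)·x/6 - 2 + √(2)/6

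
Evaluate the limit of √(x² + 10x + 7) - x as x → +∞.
As x → +∞: multiply by the conjugate to get (10x+7)/(√(x²+10x+7)+x); the denominator ~ 2x, so the limit is 10/2 = 5.
Limit = 5.

Final answer: 5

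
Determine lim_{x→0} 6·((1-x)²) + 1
Direct substitution at x = 0 gives 7.

Final answer: 7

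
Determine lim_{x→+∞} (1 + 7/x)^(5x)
As x → +∞: write (1 + 7/x)^(5x) = ((1 + 7/x)^x)^5 → (e^7)^5 = e^35.
Limit = e^(35).

Final answer: e^(35)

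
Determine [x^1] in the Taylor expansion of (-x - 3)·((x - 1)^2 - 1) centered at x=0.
Expand to order 1: (-x - 3)·((x - 1)^2 - 1) = 6·x + O(x^2).
The coefficient of x^1 is 6.

Final answer: 6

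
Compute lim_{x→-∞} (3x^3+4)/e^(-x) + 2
The quotient is an ∞/∞ indeterminate form as x → -∞.
Compare growth rates of the dominant terms (exponentials ≫ polynomials ≫ logarithms), or apply L'Hôpital's rule; the quotient → 0.
Adding the constant: 0 + 2 = 2. Limit = 2.

Final answer: 2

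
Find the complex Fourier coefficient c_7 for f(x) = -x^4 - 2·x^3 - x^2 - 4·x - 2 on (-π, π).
Compute the real Fourier coefficients first: a_7 = 148/2401 + 8·π^2/49, b_7 = -4·π^2/7 - 368/343.
Then c_7 = (a_7 − i·b_7)/2 = 74/2401 + 4·π^2/49 + 184·i/343 + 2·i·π^2/7.

Final answer: 74/2401 + 4·π^2/49 + 184·i/343 + 2·i·π^2/7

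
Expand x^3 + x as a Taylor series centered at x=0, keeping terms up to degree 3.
x^3 + x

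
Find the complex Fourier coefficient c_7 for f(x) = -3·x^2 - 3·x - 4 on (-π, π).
Compute the real Fourier coefficients first: a_7 = 12/49, b_7 = -6/7.
Then c_7 = (a_7 − i·b_7)/2 = 6/49 + 3·i/7.

Final answer: 6/49 + 3·i/7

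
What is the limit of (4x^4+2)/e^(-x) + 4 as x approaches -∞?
The quotient is an ∞/∞ indeterminate form as x → -∞.
Compare growth rates of the dominant terms (exponentials ≫ polynomials ≫ logarithms), or apply L'Hôpital's rule; the quotient → 0.
Adding the constant: 0 + 4 = 4. Limit = 4.

Final answer: 4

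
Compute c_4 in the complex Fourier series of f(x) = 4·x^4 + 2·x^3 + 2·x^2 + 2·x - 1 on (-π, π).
Compute the real Fourier coefficients first: a_4 = -1/4 + 2·π^2, b_4 = -π^2 - 5/8.
Then c_4 = (a_4 − i·b_4)/2 = -1/8 + π^2 + 5·i/16 + i·π^2/2.

Final answer: -1/8 + π^2 + 5·i/16 + i·π^2/2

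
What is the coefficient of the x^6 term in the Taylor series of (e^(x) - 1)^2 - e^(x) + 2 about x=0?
Expand to order 6: (e^(x) - 1)^2 - e^(x) + 2 = 61·x^6/720 + 29·x^5/120 + 13·x^4/24 + 5·x^3/6 + x^2/2 - x + 1 + O(x^7).
The coefficient of x^6 is 61/720.

Final answer: 61/720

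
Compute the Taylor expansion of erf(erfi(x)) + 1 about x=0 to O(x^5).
x^3·(-16/(3·π^2) + 4/(3·π)) + 4·x/π + 1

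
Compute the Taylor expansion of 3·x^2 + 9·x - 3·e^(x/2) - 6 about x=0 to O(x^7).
-x^6/15360 - x^5/1280 - x^4/128 - x^3/16 + 21·x^2/8 + 15·x/2 - 9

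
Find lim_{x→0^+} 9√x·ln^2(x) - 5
The product is a 0·∞ indeterminate form at x → 0⁺.
Rewrite the product as 9·ln^2(x) / x^(-1/2) and apply L'Hôpital, or use the standard hierarchy x^(-1/2) ≫ |ln x|^2 as x → 0⁺.
The indeterminate product → 0, so the limit = -5.

Final answer: -5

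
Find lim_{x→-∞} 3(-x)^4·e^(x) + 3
The product is a 0·∞ indeterminate form at x → -∞.
Rewrite the product as 3(-x)^4 / e^(-x) (an ∞/∞ form) and apply L'Hôpital, or use the standard hierarchy e^(|x|) ≫ |(-x)^4| as x → -∞.
The indeterminate product → 0, so the limit = 3.

Final answer: 3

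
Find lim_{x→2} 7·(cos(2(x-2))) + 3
Direct substitution at x = 2 gives 10.

Final answer: 10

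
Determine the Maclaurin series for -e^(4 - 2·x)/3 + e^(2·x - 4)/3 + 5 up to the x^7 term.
x^7·(8·e^(-4)/945 + 8·e^(4)/945) + x^6·(-4·e^(4)/135 + 4·e^(-4)/135) + x^5·(4·e^(-4)/45 + 4·e^(4)/45) + x^4·(-2·e^(4)/9 + 2·e^(-4)/9) + x^3·(4·e^(-4)/9 + 4·e^(4)/9) + x^2·(-2·e^(4)/3 + 2·e^(-4)/3) + x·(2·e^(-4)/3 + 2·e^(4)/3) - e^(4)/3 + e^(-4)/3 + 5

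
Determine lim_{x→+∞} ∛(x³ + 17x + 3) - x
This is an ∞ − ∞ indeterminate form.
Multiply by (A² + AB + B²)/(A² + AB + B²) where A = ∛(x³+17x + 3), B = x to use A³ − B³ = (A−B)(A²+AB+B²); the x³ terms cancel, leaving (17x + 3)/(A²+AB+B²) with denominator ~ 3x², so the limit is 0.
Limit = 0.

Final answer: 0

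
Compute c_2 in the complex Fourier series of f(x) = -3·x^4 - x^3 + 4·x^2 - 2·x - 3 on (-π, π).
Compute the real Fourier coefficients first: a_2 = 13 - 6·π^2, b_2 = 1/2 + π^2.
Then c_2 = (a_2 − i·b_2)/2 = -3·π^2 + 13/2 - i·π^2/2 - i/4.

Final answer: -3·π^2 + 13/2 - i·π^2/2 - i/4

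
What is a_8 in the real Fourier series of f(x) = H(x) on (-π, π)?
a_8 = (1/π) ∫_{-π}^{π} f(x)·cos(8x) dx.
Evaluate the integral (use parity and integration by parts as needed): a_8 = 0.

Final answer: 0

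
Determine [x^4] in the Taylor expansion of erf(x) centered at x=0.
Expand to order 4: erf(x) = -2·x^3/(3·√(π)) + 2·x/√(π) + O(x^5).
The coefficient of x^4 is 0.

Final answer: 0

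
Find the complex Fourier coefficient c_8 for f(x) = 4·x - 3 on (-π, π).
Compute the real Fourier coefficients first: a_8 = 0, b_8 = -1.
Then c_8 = (a_8 − i·b_8)/2 = i/2.

Final answer: i/2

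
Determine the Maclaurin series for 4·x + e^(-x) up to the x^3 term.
-x^3/6 + x^2/2 + 3·x + 1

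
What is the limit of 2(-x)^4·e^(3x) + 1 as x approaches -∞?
The product is a 0·∞ indeterminate form at x → -∞.
Rewrite the product as 2(-x)^4 / e^(-3x) (an ∞/∞ form) and apply L'Hôpital, or use the standard hierarchy e^(3|x|) ≫ |(-x)^4| as x → -∞.
The indeterminate product → 0, so the limit = 1.

Final answer: 1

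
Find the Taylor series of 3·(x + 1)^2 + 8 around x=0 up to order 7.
3·x^2 + 6·x + 11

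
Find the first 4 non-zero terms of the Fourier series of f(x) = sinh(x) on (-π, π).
sin(x)·sinh(π)/π - 4·sin(2·x)·sinh(π)/(5·π) + 3·sin(3·x)·sinh(π)/(5·π) - 8·sin(4·x)·sinh(π)/(17·π)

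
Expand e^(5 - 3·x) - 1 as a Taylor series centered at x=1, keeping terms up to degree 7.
-1 + e^(2) - 3·e^(2)·(x - 1) + 9·e^(2)·(x - 1)^2/2 - 9·e^(2)·(x - 1)^3/2 + 27·e^(2)·(x - 1)^4/8 - 81·e^(2)·(x - 1)^5/40 + 81·e^(2)·(x - 1)^6/80 - 243·e^(2)·(x - 1)^7/560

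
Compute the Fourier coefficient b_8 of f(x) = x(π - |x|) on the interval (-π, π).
b_8 = (1/π) ∫_{-π}^{π} f(x)·sin(8x) dx.
Evaluate the integral (use parity and integration by parts as needed): b_8 = 0.

Final answer: 0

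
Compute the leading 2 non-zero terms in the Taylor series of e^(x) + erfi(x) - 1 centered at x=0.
x^2/2 + x·(1 + 2/√(π))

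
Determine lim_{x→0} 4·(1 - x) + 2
Direct substitution at x = 0 gives 6.

Final answer: 6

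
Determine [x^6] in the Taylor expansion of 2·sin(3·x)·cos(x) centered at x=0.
Expand to order 6: 2·sin(3·x)·cos(x) = 44·x^5/5 - 12·x^3 + 6·x + O(x^7).
The coefficient of x^6 is 0.

Final answer: 0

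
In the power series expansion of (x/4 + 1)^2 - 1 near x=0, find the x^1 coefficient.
Expand to order 1: (x/4 + 1)^2 - 1 = x/2 + O(x^2).
The coefficient of x^1 is 1/2.

Final answer: 1/2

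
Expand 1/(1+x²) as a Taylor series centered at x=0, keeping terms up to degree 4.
x^4 - x^2 + 1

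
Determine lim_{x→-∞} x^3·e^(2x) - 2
The product is a 0·∞ indeterminate form at x → -∞.
Rewrite the product as x^3 / e^(-2x) (an ∞/∞ form) and apply L'Hôpital, or use the standard hierarchy e^(2|x|) ≫ |x^3| as x → -∞.
The indeterminate product → 0, so the limit = -2.

Final answer: -2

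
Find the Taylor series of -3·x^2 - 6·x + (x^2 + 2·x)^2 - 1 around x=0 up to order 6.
x^4 + 4·x^3 + x^2 - 6·x - 1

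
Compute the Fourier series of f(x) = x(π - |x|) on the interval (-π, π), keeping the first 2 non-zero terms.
8·sin(x)/π + 8·sin(3·x)/(27·π)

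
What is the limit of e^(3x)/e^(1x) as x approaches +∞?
This is an ∞/∞ indeterminate form as x → +∞.
Rewrite e^(3x)/e^(1x) = e^((3−1)x) = e^(2x); the exponent coefficient is 2 > 0 so e^(2x) → ∞.
Limit = ∞.

Final answer: ∞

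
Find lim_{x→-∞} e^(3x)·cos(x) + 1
Evaluate the dominant behaviour as x → -∞; each term tends to a finite value or vanishes.
Limit = 1.

Final answer: 1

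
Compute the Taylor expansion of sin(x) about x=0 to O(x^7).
x^5/120 - x^3/6 + x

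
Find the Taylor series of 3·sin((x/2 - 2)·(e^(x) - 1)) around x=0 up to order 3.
15·x^3/4 - 3·x^2/2 - 6·x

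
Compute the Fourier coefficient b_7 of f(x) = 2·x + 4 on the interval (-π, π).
b_7 = (1/π) ∫_{-π}^{π} f(x)·sin(7x) dx.
Evaluate the integral (use parity and integration by parts as needed): b_7 = 4/7.

Final answer: 4/7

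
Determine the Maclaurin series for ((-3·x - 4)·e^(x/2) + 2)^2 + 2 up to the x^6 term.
19·x^6/32 + 1247·x^5/480 + 71·x^4/8 + 131·x^3/6 + 33·x^2 + 20·x + 6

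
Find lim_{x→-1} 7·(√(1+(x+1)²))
Direct substitution at x = -1 gives 7.

Final answer: 7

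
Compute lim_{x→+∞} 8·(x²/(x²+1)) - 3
Evaluate the dominant behaviour as x → +∞; each term tends to a finite value or vanishes.
Limit = 5.

Final answer: 5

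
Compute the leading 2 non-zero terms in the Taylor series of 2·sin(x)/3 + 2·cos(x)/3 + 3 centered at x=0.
2·x/3 + 11/3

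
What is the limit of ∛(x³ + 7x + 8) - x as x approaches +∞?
This is an ∞ − ∞ indeterminate form.
Multiply by (A² + AB + B²)/(A² + AB + B²) where A = ∛(x³+7x + 8), B = x to use A³ − B³ = (A−B)(A²+AB+B²); the x³ terms cancel, leaving (7x + 8)/(A²+AB+B²) with denominator ~ 3x², so the limit is 0.
Limit = 0.

Final answer: 0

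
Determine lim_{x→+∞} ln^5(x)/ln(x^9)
This is an ∞/∞ indeterminate form as x → +∞.
Write ln(x^9) = 9·ln(x), reducing the quotient to ln^4(x)/9 → ∞.
Limit = ∞.

Final answer: ∞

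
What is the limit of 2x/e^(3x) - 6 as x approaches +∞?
The quotient is an ∞/∞ indeterminate form as x → +∞.
The exponential denominator e^(3x) dominates the polynomial numerator (e^x ≫ x as x → ∞), so the quotient → 0.
Adding the constant: 0 - 6 = -6. Limit = -6.

Final answer: -6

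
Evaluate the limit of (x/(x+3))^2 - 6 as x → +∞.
As x → +∞: x/(x+3) = 1/(1 + 3/x) → 1, and the 2nd power of a limit-1 base also → 1; with the additive constant, 1 - 6 = -5.
Limit = -5.

Final answer: -5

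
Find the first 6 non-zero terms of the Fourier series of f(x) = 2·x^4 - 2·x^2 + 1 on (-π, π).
(104 - 16·π^2)·cos(x) + (-8 + 4·π^2)·cos(2·x) + (56/27 - 16·π^2/9)·cos(3·x) + (-7/8 + π^2)·cos(4·x) + (296/625 - 16·π^2/25)·cos(5·x) - 2·π^2/3 + 1 + 2·π^4/5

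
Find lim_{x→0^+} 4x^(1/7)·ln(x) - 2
The product is a 0·∞ indeterminate form at x → 0⁺.
Rewrite the product as 4·ln(x) / x^(-1/7) and apply L'Hôpital, or use the standard hierarchy x^(-1/7) ≫ |ln x| as x → 0⁺.
The indeterminate product → 0, so the limit = -2.

Final answer: -2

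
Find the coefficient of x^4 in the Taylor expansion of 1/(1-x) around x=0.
Expand to order 4: 1/(1-x) = x^4 + x^3 + x^2 + x + 1 + O(x^5).
The coefficient of x^4 is 1.

Final answer: 1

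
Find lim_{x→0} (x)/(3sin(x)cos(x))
Both numerator and denominator → 0 as x → 0; this is a 0/0 indeterminate form.
Expand each to leading order near x = 0: numerator ~ x, denominator ~ 3·x.
The limit of the ratio is 1/3.

Final answer: 1/3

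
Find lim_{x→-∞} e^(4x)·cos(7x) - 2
Evaluate the dominant behaviour as x → -∞; each term tends to a finite value or vanishes.
Limit = -2.

Final answer: -2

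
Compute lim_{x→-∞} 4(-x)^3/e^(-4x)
This is an ∞/∞ indeterminate form as x → -∞.
Compare growth rates of the dominant terms (exponentials ≫ polynomials ≫ logarithms), or apply L'Hôpital's rule; the quotient → 0.
Limit = 0.

Final answer: 0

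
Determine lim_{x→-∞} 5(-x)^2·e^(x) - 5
The product is a 0·∞ indeterminate form at x → -∞.
Rewrite the product as 5(-x)^2 / e^(-x) (an ∞/∞ form) and apply L'Hôpital, or use the standard hierarchy e^(|x|) ≫ |(-x)^2| as x → -∞.
The indeterminate product → 0, so the limit = -5.

Final answer: -5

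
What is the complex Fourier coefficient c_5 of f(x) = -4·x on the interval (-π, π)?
Compute the real Fourier coefficients first: a_5 = 0, b_5 = -8/5.
Then c_5 = (a_5 − i·b_5)/2 = 4·i/5.

Final answer: 4·i/5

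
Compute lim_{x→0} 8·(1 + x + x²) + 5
Direct substitution at x = 0 gives 13.

Final answer: 13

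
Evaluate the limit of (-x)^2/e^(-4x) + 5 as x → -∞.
The quotient is an ∞/∞ indeterminate form as x → -∞.
Compare growth rates of the dominant terms (exponentials ≫ polynomials ≫ logarithms), or apply L'Hôpital's rule; the quotient → 0.
Adding the constant: 0 + 5 = 5. Limit = 5.

Final answer: 5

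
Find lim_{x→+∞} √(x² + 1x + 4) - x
This is an ∞ − ∞ indeterminate form.
Multiply and divide by the conjugate √(x²+1x + 4) + x; the x² terms cancel, leaving (1x + 4)/(√(x²+1x + 4)+x) → 1/2.
Limit = 1/2.

Final answer: 1/2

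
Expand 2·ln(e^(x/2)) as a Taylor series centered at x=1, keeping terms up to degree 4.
1 + (x - 1)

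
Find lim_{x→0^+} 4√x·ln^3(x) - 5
The product is a 0·∞ indeterminate form at x → 0⁺.
Rewrite the product as 4·ln^3(x) / x^(-1/2) and apply L'Hôpital, or use the standard hierarchy x^(-1/2) ≫ |ln x|^3 as x → 0⁺.
The indeterminate product → 0, so the limit = -5.

Final answer: -5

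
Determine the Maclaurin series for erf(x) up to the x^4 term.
-2·x^3/(3·√(π)) + 2·x/√(π)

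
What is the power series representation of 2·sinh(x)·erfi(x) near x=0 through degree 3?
4·x^2/√(π)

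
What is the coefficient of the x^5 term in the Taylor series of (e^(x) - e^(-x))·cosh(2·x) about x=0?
Expand to order 5: (e^(x) - e^(-x))·cosh(2·x) = 121·x^5/60 + 13·x^3/3 + 2·x + O(x^6).
The coefficient of x^5 is 121/60.

Final answer: 121/60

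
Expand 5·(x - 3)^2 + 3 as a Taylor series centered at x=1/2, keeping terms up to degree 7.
137/4 - 25·(x - 1/2) + 5·(x - 1/2)^2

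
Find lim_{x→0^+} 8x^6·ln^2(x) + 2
The product is a 0·∞ indeterminate form at x → 0⁺.
Rewrite the product as 8·ln^2(x) / x^(-6) and apply L'Hôpital, or use the standard hierarchy x^(-6) ≫ |ln x|^2 as x → 0⁺.
The indeterminate product → 0, so the limit = 2.

Final answer: 2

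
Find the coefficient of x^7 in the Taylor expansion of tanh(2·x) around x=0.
Expand to order 7: tanh(2·x) = -2176·x^7/315 + 64·x^5/15 - 8·x^3/3 + 2·x + O(x^8).
The coefficient of x^7 is -2176/315.

Final answer: -2176/315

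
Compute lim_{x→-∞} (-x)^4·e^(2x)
This is a 0·∞ indeterminate form at x → -∞.
Rewrite the product as (-x)^4 / e^(-2x) (an ∞/∞ form) and apply L'Hôpital, or use the standard hierarchy e^(2|x|) ≫ |(-x)^4| as x → -∞.
The indeterminate product → 0, so the limit = 0.

Final answer: 0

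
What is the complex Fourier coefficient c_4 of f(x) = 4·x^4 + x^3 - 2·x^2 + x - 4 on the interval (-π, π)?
Compute the real Fourier coefficients first: a_4 = -5/4 + 2·π^2, b_4 = -π^2/2 - 5/16.
Then c_4 = (a_4 − i·b_4)/2 = -5/8 + π^2 + 5·i/32 + i·π^2/4.

Final answer: -5/8 + π^2 + 5·i/32 + i·π^2/4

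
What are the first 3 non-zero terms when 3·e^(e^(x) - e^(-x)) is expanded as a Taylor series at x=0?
6·x^2 + 6·x + 3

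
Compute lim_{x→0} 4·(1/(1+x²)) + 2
Direct substitution at x = 0 gives 6.

Final answer: 6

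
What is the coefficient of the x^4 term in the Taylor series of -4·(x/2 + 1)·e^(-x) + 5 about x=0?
Expand to order 4: -4·(x/2 + 1)·e^(-x) + 5 = x^4/6 - x^3/3 + 2·x + 1 + O(x^5).
The coefficient of x^4 is 1/6.

Final answer: 1/6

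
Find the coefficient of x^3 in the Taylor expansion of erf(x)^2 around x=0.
Expand to order 3: erf(x)^2 = 4·x^2/π + O(x^4).
The coefficient of x^3 is 0.

Final answer: 0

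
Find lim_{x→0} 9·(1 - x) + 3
Direct substitution at x = 0 gives 12.

Final answer: 12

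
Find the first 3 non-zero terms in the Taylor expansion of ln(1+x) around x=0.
x^3/3 - x^2/2 + x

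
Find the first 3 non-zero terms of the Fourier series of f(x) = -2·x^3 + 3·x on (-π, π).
(30 - 4·π^2)·sin(x) + (-6 + 2·π^2)·sin(2·x) + (26/9 - 4·π^2/3)·sin(3·x)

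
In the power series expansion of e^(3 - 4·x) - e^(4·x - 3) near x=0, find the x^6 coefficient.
Expand to order 6: e^(3 - 4·x) - e^(4·x - 3) = x^6·(-256·e^(-3)/45 + 256·e^(3)/45) + x^5·(-128·e^(3)/15 - 128·e^(-3)/15) + x^4·(-32·e^(-3)/3 + 32·e^(3)/3) + x^3·(-32·e^(3)/3 - 32·e^(-3)/3) + x^2·(-8·e^(-3) + 8·e^(3)) + x·(-4·e^(3) - 4·e^(-3)) - e^(-3) + e^(3) + O(x^7).
The coefficient of x^6 is -256·e^(-3)/45 + 256·e^(3)/45.

Final answer: -256·e^(-3)/45 + 256·e^(3)/45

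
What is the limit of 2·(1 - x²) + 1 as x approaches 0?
Direct substitution at x = 0 gives 3.

Final answer: 3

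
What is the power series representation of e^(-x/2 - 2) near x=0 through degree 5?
-x^5·e^(-2)/3840 + x^4·e^(-2)/384 - x^3·e^(-2)/48 + x^2·e^(-2)/8 - x·e^(-2)/2 + e^(-2)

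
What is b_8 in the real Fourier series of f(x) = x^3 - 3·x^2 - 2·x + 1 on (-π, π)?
b_8 = (1/π) ∫_{-π}^{π} f(x)·sin(8x) dx.
Evaluate the integral (use parity and integration by parts as needed): b_8 = 67/128 - π^2/4.

Final answer: 67/128 - π^2/4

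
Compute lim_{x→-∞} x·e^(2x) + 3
The product is a 0·∞ indeterminate form at x → -∞.
Rewrite the product as x / e^(-2x) (an ∞/∞ form) and apply L'Hôpital, or use the standard hierarchy e^(2|x|) ≫ |x| as x → -∞.
The indeterminate product → 0, so the limit = 3.

Final answer: 3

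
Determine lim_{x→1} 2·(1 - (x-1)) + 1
Direct substitution at x = 1 gives 3.

Final answer: 3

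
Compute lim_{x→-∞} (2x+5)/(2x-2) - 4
Evaluate the dominant behaviour as x → -∞; each term tends to a finite value or vanishes.
Limit = -3.

Final answer: -3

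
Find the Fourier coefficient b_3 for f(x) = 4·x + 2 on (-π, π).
b_3 = (1/π) ∫_{-π}^{π} f(x)·sin(3x) dx.
Evaluate the integral (use parity and integration by parts as needed): b_3 = 8/3.

Final answer: 8/3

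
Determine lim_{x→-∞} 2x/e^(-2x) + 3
The quotient is an ∞/∞ indeterminate form as x → -∞.
Compare growth rates of the dominant terms (exponentials ≫ polynomials ≫ logarithms), or apply L'Hôpital's rule; the quotient → 0.
Adding the constant: 0 + 3 = 3. Limit = 3.

Final answer: 3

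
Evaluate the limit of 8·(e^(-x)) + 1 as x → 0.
Direct substitution at x = 0 gives 9.

Final answer: 9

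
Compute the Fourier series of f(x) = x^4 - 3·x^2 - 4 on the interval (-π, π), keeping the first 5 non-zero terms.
(60 - 8·π^2)·cos(x) + (-6 + 2·π^2)·cos(2·x) + (52/27 - 8·π^2/9)·cos(3·x) + (-15/16 + π^2/2)·cos(4·x) - π^2 - 4 + π^4/5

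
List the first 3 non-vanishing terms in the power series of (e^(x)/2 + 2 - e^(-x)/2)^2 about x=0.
x^2 + 4·x + 4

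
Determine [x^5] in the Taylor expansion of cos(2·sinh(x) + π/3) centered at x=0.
Expand to order 5: cos(2·sinh(x) + π/3) = 23·√(3)·x^5/120 + √(3)·x^3/2 - x^2 - √(3)·x + 1/2 + O(x^6).
The coefficient of x^5 is 23·√(3)/120.

Final answer: 23·√(3)/120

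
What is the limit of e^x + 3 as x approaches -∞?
Evaluate the dominant behaviour as x → -∞; each term tends to a finite value or vanishes.
Limit = 3.

Final answer: 3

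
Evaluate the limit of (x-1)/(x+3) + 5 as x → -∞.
Evaluate the dominant behaviour as x → -∞; each term tends to a finite value or vanishes.
Limit = 6.

Final answer: 6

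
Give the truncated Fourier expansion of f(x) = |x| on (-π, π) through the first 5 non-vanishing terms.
-4·cos(x)/π - 4·cos(3·x)/(9·π) - 4·cos(5·x)/(25·π) - 4·cos(7·x)/(49·π) + π/2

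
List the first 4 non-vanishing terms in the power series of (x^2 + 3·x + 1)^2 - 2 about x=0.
6·x^3 + 11·x^2 + 6·x - 1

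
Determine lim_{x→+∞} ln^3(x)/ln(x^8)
This is an ∞/∞ indeterminate form as x → +∞.
Write ln(x^8) = 8·ln(x), reducing the quotient to ln^2(x)/8 → ∞.
Limit = ∞.

Final answer: ∞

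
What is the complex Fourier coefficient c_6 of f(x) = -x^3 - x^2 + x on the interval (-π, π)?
Compute the real Fourier coefficients first: a_6 = -1/9, b_6 = -7/18 + π^2/3.
Then c_6 = (a_6 − i·b_6)/2 = -1/18 - i·π^2/6 + 7·i/36.

Final answer: -1/18 - i·π^2/6 + 7·i/36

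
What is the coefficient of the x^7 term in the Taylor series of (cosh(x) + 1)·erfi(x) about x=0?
Expand to order 7: (cosh(x) + 1)·erfi(x) = 569·x^7/(2520·√(π)) + 49·x^5/(60·√(π)) + 7·x^3/(3·√(π)) + 4·x/√(π) + O(x^8).
The coefficient of x^7 is 569/(2520·√(π)).

Final answer: 569/(2520·√(π))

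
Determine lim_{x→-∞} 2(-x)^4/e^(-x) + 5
The quotient is an ∞/∞ indeterminate form as x → -∞.
Compare growth rates of the dominant terms (exponentials ≫ polynomials ≫ logarithms), or apply L'Hôpital's rule; the quotient → 0.
Adding the constant: 0 + 5 = 5. Limit = 5.

Final answer: 5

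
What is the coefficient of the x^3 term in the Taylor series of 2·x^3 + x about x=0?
Expand to order 3: 2·x^3 + x = 2·x^3 + x + O(x^4).
The coefficient of x^3 is 2.

Final answer: 2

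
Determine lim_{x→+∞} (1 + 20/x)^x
As x → +∞: this is the defining limit (1 + 20/x)^x → e^20.
Limit = e^(20).

Final answer: e^(20)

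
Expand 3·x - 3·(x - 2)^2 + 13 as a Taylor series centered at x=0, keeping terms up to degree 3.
-3·x^2 + 15·x + 1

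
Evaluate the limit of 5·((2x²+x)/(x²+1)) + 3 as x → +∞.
Evaluate the dominant behaviour as x → +∞; each term tends to a finite value or vanishes.
Limit = 13.

Final answer: 13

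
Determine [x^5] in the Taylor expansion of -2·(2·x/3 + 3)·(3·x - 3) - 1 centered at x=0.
Expand to order 5: -2·(2·x/3 + 3)·(3·x - 3) - 1 = -4·x^2 - 14·x + 17 + O(x^6).
The coefficient of x^5 is 0.

Final answer: 0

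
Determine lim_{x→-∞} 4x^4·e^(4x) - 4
The product is a 0·∞ indeterminate form at x → -∞.
Rewrite the product as 4x^4 / e^(-4x) (an ∞/∞ form) and apply L'Hôpital, or use the standard hierarchy e^(4|x|) ≫ |x^4| as x → -∞.
The indeterminate product → 0, so the limit = -4.

Final answer: -4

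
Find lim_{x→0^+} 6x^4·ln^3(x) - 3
The product is a 0·∞ indeterminate form at x → 0⁺.
Rewrite the product as 6·ln^3(x) / x^(-4) and apply L'Hôpital, or use the standard hierarchy x^(-4) ≫ |ln x|^3 as x → 0⁺.
The indeterminate product → 0, so the limit = -3.

Final answer: -3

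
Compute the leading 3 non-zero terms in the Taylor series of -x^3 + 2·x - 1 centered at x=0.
-x^3 + 2·x - 1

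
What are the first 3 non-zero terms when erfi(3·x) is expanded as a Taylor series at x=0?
243·x^5/(5·√(π)) + 18·x^3/√(π) + 6·x/√(π)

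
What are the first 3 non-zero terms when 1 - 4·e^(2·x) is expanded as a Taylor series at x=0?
-8·x^2 - 8·x - 3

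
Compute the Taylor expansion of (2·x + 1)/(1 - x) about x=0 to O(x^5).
3·x^4 + 3·x^3 + 3·x^2 + 3·x + 1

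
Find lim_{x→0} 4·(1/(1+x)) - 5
Direct substitution at x = 0 gives -1.

Final answer: -1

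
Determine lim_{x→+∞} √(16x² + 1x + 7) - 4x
As x → +∞: multiply by the conjugate to get (1x+7)/(√(16x²+1x+7)+4x); the denominator ~ 8x, so the limit is 1/8.
Limit = 1/8.

Final answer: 1/8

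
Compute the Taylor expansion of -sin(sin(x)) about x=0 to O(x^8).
8·x^7/315 - x^5/10 + x^3/3 - x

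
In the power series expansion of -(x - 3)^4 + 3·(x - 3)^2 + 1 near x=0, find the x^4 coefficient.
Expand to order 4: -(x - 3)^4 + 3·(x - 3)^2 + 1 = -x^4 + 12·x^3 - 51·x^2 + 90·x - 53 + O(x^5).
The coefficient of x^4 is -1.

Final answer: -1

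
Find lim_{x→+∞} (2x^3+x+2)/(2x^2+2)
This is an ∞/∞ indeterminate form as x → +∞.
Divide numerator and denominator by x^3 and let the lower-order terms vanish; the numerator's degree 3 exceeds the denominator's degree 2, so the quotient diverges.
Limit = ∞.

Final answer: ∞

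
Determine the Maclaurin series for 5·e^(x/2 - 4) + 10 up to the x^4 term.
5·x^4·e^(-4)/384 + 5·x^3·e^(-4)/48 + 5·x^2·e^(-4)/8 + 5·x·e^(-4)/2 + 5·e^(-4) + 10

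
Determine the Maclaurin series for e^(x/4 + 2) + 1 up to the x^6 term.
x^6·e^(2)/2949120 + x^5·e^(2)/122880 + x^4·e^(2)/6144 + x^3·e^(2)/384 + x^2·e^(2)/32 + x·e^(2)/4 + 1 + e^(2)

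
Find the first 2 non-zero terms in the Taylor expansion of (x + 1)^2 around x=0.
2·x + 1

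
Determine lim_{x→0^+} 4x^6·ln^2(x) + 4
The product is a 0·∞ indeterminate form at x → 0⁺.
Rewrite the product as 4·ln^2(x) / x^(-6) and apply L'Hôpital, or use the standard hierarchy x^(-6) ≫ |ln x|^2 as x → 0⁺.
The indeterminate product → 0, so the limit = 4.

Final answer: 4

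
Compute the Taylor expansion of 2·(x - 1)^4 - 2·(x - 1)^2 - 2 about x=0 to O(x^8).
2·x^4 - 8·x^3 + 10·x^2 - 4·x - 2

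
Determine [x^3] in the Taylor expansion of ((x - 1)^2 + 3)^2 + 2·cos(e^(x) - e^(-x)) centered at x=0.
-4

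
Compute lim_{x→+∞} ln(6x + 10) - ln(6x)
This is an ∞ − ∞ indeterminate form.
Combine the logarithms: ln(6x+10) − ln(6x) = ln((6x+10)/(6x)) = ln(1 + 10/(6x)) → ln(1) = 0.
Limit = 0.

Final answer: 0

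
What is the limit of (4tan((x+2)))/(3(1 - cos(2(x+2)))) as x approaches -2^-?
Both numerator and denominator → 0 as x → -2^-; this is a 0/0 indeterminate form.
Expand each to leading order near x = -2: numerator ~ 4·(x + 2), denominator ~ 6·(x + 2)^2.
The limit of the ratio is -∞.

Final answer: -∞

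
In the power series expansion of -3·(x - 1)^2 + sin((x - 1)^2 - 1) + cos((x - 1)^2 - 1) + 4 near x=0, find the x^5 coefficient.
Expand to order 5: -3·(x - 1)^2 + sin((x - 1)^2 - 1) + cos((x - 1)^2 - 1) + 4 = -3·x^5/5 - 11·x^4/6 + 10·x^3/3 - 4·x^2 + 4·x + 2 + O(x^6).
The coefficient of x^5 is -3/5.

Final answer: -3/5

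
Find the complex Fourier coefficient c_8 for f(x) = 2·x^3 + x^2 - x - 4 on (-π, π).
Compute the real Fourier coefficients first: a_8 = 1/16, b_8 = 19/64 - π^2/2.
Then c_8 = (a_8 − i·b_8)/2 = 1/32 - 19·i/128 + i·π^2/4.

Final answer: 1/32 - 19·i/128 + i·π^2/4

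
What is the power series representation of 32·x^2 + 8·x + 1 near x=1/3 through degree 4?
65/9 + 88·(x - 1/3)/3 + 32·(x - 1/3)^2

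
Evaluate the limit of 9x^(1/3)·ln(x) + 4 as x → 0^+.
The product is a 0·∞ indeterminate form at x → 0⁺.
Rewrite the product as 9·ln(x) / x^(-1/3) and apply L'Hôpital, or use the standard hierarchy x^(-1/3) ≫ |ln x| as x → 0⁺.
The indeterminate product → 0, so the limit = 4.

Final answer: 4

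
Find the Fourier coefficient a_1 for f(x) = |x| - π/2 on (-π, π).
a_1 = (1/π) ∫_{-π}^{π} f(x)·cos(1x) dx.
Evaluate the integral (use parity and integration by parts as needed): a_1 = -4/π.

Final answer: -4/π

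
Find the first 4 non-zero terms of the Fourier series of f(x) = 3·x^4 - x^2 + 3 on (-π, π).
(148 - 24·π^2)·cos(x) + (-10 + 6·π^2)·cos(2·x) + (20/9 - 8·π^2/3)·cos(3·x) - π^2/3 + 3 + 3·π^4/5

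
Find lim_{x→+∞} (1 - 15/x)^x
As x → +∞: this is the defining limit (1 - 15/x)^x → e^(-15).
Limit = e^(-15).

Final answer: e^(-15)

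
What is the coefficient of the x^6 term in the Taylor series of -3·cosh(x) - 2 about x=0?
Expand to order 6: -3·cosh(x) - 2 = -x^6/240 - x^4/8 - 3·x^2/2 - 5 + O(x^7).
The coefficient of x^6 is -1/240.

Final answer: -1/240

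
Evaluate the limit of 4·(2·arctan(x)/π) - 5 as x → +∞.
Evaluate the dominant behaviour as x → +∞; each term tends to a finite value or vanishes.
Limit = -1.

Final answer: -1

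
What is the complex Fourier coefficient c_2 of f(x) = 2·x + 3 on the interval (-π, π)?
Compute the real Fourier coefficients first: a_2 = 0, b_2 = -2.
Then c_2 = (a_2 − i·b_2)/2 = i.

Final answer: i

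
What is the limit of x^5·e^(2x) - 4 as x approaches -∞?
The product is a 0·∞ indeterminate form at x → -∞.
Rewrite the product as x^5 / e^(-2x) (an ∞/∞ form) and apply L'Hôpital, or use the standard hierarchy e^(2|x|) ≫ |x^5| as x → -∞.
The indeterminate product → 0, so the limit = -4.

Final answer: -4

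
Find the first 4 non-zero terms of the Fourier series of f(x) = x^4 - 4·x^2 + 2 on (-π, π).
(64 - 8·π^2)·cos(x) + (-7 + 2·π^2)·cos(2·x) + (64/27 - 8·π^2/9)·cos(3·x) - 4·π^2/3 + 2 + π^4/5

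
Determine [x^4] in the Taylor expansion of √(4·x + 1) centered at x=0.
Expand to order 4: √(4·x + 1) = -10·x^4 + 4·x^3 - 2·x^2 + 2·x + 1 + O(x^5).
The coefficient of x^4 is -10.

Final answer: -10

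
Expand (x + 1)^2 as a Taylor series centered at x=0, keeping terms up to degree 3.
x^2 + 2·x + 1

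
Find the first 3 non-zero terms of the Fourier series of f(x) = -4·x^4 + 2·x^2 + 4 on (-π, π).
(-200 + 32·π^2)·cos(x) + (14 - 8·π^2)·cos(2·x) - 4·π^4/5 + 4 + 2·π^2/3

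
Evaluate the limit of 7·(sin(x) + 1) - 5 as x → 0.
Direct substitution at x = 0 gives 2.

Final answer: 2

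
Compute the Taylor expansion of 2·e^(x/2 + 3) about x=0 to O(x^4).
x^3·e^(3)/24 + x^2·e^(3)/4 + x·e^(3) + 2·e^(3)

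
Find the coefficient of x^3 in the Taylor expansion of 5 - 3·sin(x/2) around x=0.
Expand to order 3: 5 - 3·sin(x/2) = x^3/16 - 3·x/2 + 5 + O(x^4).
The coefficient of x^3 is 1/16.

Final answer: 1/16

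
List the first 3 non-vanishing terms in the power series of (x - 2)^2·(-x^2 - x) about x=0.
-x^4 + 3·x^3 - 4·x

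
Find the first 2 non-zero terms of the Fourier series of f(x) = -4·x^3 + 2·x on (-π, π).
(52 - 8·π^2)·sin(x) + (-8 + 4·π^2)·sin(2·x)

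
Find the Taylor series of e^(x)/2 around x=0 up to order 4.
x^4/48 + x^3/12 + x^2/4 + x/2 + 1/2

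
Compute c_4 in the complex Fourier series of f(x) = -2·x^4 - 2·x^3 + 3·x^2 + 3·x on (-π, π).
Compute the real Fourier coefficients first: a_4 = 9/8 - π^2, b_4 = -15/8 + π^2.
Then c_4 = (a_4 − i·b_4)/2 = -π^2/2 + 9/16 - i·π^2/2 + 15·i/16.

Final answer: -π^2/2 + 9/16 - i·π^2/2 + 15·i/16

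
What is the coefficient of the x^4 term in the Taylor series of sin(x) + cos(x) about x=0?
Expand to order 4: sin(x) + cos(x) = x^4/24 - x^3/6 - x^2/2 + x + 1 + O(x^5).
The coefficient of x^4 is 1/24.

Final answer: 1/24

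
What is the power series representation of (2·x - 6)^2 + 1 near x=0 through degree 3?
4·x^2 - 24·x + 37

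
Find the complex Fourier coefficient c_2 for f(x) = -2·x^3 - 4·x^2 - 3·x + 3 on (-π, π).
Compute the real Fourier coefficients first: a_2 = -4, b_2 = 2·π^2.
Then c_2 = (a_2 − i·b_2)/2 = -2 - i·π^2.

Final answer: -2 - i·π^2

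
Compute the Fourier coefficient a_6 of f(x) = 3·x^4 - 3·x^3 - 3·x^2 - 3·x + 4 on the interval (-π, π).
a_6 = (1/π) ∫_{-π}^{π} f(x)·cos(6x) dx.
Evaluate the integral (use parity and integration by parts as needed): a_6 = -4/9 + 2·π^2/3.

Final answer: -4/9 + 2·π^2/3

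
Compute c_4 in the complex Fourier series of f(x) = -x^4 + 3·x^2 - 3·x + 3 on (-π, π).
Compute the real Fourier coefficients first: a_4 = 15/16 - π^2/2, b_4 = 3/2.
Then c_4 = (a_4 − i·b_4)/2 = -π^2/4 + 15/32 - 3·i/4.

Final answer: -π^2/4 + 15/32 - 3·i/4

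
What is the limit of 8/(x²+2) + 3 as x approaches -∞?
Evaluate the dominant behaviour as x → -∞; each term tends to a finite value or vanishes.
Limit = 3.

Final answer: 3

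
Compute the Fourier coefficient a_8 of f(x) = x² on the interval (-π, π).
a_8 = (1/π) ∫_{-π}^{π} f(x)·cos(8x) dx.
Evaluate the integral (use parity and integration by parts as needed): a_8 = 1/16.

Final answer: 1/16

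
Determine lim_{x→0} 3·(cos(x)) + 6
Direct substitution at x = 0 gives 9.

Final answer: 9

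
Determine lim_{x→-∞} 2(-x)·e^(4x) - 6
The product is a 0·∞ indeterminate form at x → -∞.
Rewrite the product as 2(-x) / e^(-4x) (an ∞/∞ form) and apply L'Hôpital, or use the standard hierarchy e^(4|x|) ≫ |(-x)| as x → -∞.
The indeterminate product → 0, so the limit = -6.

Final answer: -6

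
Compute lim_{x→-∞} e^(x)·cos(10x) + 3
Evaluate the dominant behaviour as x → -∞; each term tends to a finite value or vanishes.
Limit = 3.

Final answer: 3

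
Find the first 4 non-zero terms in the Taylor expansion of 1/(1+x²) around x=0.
-x^6 + x^4 - x^2 + 1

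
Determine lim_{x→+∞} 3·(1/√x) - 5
Evaluate the dominant behaviour as x → +∞; each term tends to a finite value or vanishes.
Limit = -5.

Final answer: -5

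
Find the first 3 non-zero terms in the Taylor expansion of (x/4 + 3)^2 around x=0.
x^2/16 + 3·x/2 + 9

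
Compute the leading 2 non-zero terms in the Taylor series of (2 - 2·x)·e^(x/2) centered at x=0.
2 - x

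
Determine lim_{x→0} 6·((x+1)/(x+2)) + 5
Direct substitution at x = 0 gives 8.

Final answer: 8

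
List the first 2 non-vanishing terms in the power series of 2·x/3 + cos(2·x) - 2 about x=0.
2·x/3 - 1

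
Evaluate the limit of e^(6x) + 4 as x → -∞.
Evaluate the dominant behaviour as x → -∞; each term tends to a finite value or vanishes.
Limit = 4.

Final answer: 4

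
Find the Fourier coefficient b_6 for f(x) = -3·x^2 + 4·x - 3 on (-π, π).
b_6 = (1/π) ∫_{-π}^{π} f(x)·sin(6x) dx.
Evaluate the integral (use parity and integration by parts as needed): b_6 = -4/3.

Final answer: -4/3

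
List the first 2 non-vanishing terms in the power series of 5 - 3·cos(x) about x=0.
3·x^2/2 + 2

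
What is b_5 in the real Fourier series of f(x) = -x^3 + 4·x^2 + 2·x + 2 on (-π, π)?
b_5 = (1/π) ∫_{-π}^{π} f(x)·sin(5x) dx.
Evaluate the integral (use parity and integration by parts as needed): b_5 = 112/125 - 2·π^2/5.

Final answer: 112/125 - 2·π^2/5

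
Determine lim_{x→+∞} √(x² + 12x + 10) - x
This is an ∞ − ∞ indeterminate form.
Multiply and divide by the conjugate √(x²+12x + 10) + x; the x² terms cancel, leaving (12x + 10)/(√(x²+12x + 10)+x) → 12/2 = 6.
Limit = 6.

Final answer: 6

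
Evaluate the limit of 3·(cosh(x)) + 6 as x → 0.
Direct substitution at x = 0 gives 9.

Final answer: 9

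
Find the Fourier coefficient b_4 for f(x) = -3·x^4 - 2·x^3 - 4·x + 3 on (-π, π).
b_4 = (1/π) ∫_{-π}^{π} f(x)·sin(4x) dx.
Evaluate the integral (use parity and integration by parts as needed): b_4 = 13/8 + π^2.

Final answer: 13/8 + π^2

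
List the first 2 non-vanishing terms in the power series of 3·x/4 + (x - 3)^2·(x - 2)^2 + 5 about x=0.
41 - 237·x/4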